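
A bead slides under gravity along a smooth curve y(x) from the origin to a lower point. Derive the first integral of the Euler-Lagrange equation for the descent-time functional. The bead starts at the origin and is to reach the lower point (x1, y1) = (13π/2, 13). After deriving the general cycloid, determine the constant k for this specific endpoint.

The Lagrangian L = sqrt((1 + y'^2) / y) has no explicit x dependence, so the Beltrami identity applies:
    L − y' ∂L/∂y' = C.
Compute ∂L/∂y' = y' / sqrt(y (1 + y'^2)).
Substitute:
    sqrt((1 + y'^2)/y) − y'·y' / sqrt(y (1 + y'^2))
    = (1 + y'^2) / sqrt(y (1 + y'^2)) − y'^2 / sqrt(y (1 + y'^2))
    = 1 / sqrt(y (1 + y'^2)) = C.
Squaring and rearranging gives the first integral
    y (1 + y'^2) = 1/C^2 =: k   (constant).
Solving this first-order ODE by the substitution
    y = (k/2)(1 − cos θ)
yields the cycloid parameterisation
    x(θ) = (k/2)(θ − sin θ),   y(θ) = (k/2)(1 − cos θ).
The constant k is fixed by the endpoint condition.
Now fit the given lower endpoint (x1, y1) = (13π/2, 13). At the bottom of the first arch (θ = π), the parametric equations give
    y(π) = (k/2)(1 − cos π) = k,
    x(π) = (k/2)(π − sin π) = kπ/2.
Matching y(π) = 13 gives k = 13, consistent with x(π) = 13π/2. Therefore the specific cycloid is
    x(θ) = (13/2)(θ − sin θ),   y(θ) = (13/2)(1 − cos θ).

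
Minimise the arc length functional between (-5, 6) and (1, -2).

Arc-length functional: J[y] = ∫ sqrt(1 + (y')^2) dx.
Lagrangian L = sqrt(1 + (y')^2) has no explicit y dependence, so ∂L/∂y = 0 and the Euler-Lagrange equation gives
    d/dx( y' / sqrt(1 + (y')^2) ) = 0  ⇒  y' / sqrt(1 + (y')^2) = const.
Hence y' is constant, so y(x) is affine.
Fitting the endpoints (-5, 6) and (1, -2):
    slope m = ((-2) − 6) / (1 − (-5)) = -4/3,
    intercept c = 6 − m·(-5) = -2/3.
Extremal: y(x) = (-4/3) x - 2/3.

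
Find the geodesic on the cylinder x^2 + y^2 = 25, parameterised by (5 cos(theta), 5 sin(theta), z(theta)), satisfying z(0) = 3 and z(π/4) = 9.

Parameterise the cylinder of radius R = 5 as
    r(θ) = (5 cos θ, 5 sin θ, z(θ)).
The arc-length element is
    ds = sqrt(25 + (dz/dθ)^2) dθ,
so the Lagrangian is L = sqrt(25 + z'^2).
L depends on z' only, not on z or θ, so ∂L/∂z = 0 and
    ∂L/∂z' = z' / sqrt(25 + z'^2).
The Euler-Lagrange equation gives
    d/dθ( z' / sqrt(25 + z'^2) ) = 0,
so z' is constant. Integrating once:
    z(θ) = a θ + b,
a helix on the cylinder (a straight line when the cylinder is unrolled). The constants a, b are determined by the endpoint conditions.
With endpoint conditions z(0) = 3 and z(π/4) = 9: from z(0) = b we get b = 3, and a·π/4 + 3 = 9 gives a = 24/π, so
    z(θ) = (24/π) θ + 3.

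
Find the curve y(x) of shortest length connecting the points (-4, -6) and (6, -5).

Arc-length functional: J[y] = ∫ sqrt(1 + (y')^2) dx.
Lagrangian L = sqrt(1 + (y')^2) has no explicit y dependence, so ∂L/∂y = 0 and the Euler-Lagrange equation gives
    d/dx( y' / sqrt(1 + (y')^2) ) = 0  ⇒  y' / sqrt(1 + (y')^2) = const.
Hence y' is constant, so y(x) is affine.
Fitting the endpoints (-4, -6) and (6, -5):
    slope m = ((-5) − (-6)) / (6 − (-4)) = 1/10,
    intercept c = (-6) − m·(-4) = -28/5.
Extremal: y(x) = (1/10) x - 28/5.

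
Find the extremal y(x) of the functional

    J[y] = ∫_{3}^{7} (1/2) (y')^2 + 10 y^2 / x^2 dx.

The Lagrangian is L = (1/2) (y')^2 + 10 y^2 / x^2.
Compute ∂L/∂y = 20y/x^2, ∂L/∂y' = y'.
The Euler-Lagrange equation d/dx(∂L/∂y') − ∂L/∂y = 0 reduces to
    y'' − 20/x^2 · y = 0  (x > 0).
Its general solution is
    y(x) = A x^5 + B x^(-4),
with A, B fixed by the endpoint conditions.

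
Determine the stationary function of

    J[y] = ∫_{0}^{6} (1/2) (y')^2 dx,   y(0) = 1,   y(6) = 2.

The Lagrangian is L = (1/2) (y')^2.
Compute ∂L/∂y = 0, ∂L/∂y' = y'.
The Euler-Lagrange equation d/dx(∂L/∂y') − ∂L/∂y = 0 reduces to
    y'' = 0.
Its general solution is
    y(x) = A x + B,
with A, B fixed by the endpoint conditions.
Applying the endpoint conditions y(0) = 1 and y(6) = 2: solve A·0 + B = 1 and A·6 + B = 2. Subtracting gives A(6 − 0) = 2 − 1, so A = 1/6, and B = 1 − A·0 = 1. Therefore
    y(x) = (1/6) x + 1.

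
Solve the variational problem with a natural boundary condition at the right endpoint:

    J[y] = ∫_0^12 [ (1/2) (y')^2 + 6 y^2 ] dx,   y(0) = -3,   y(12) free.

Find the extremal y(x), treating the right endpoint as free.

The Lagrangian L = (1/2) (y')^2 + 6 y^2 gives
    ∂L/∂y = 12 y,   ∂L/∂y' = y'.
Euler-Lagrange: y'' − 12 y = 0.
With k = sqrt(12), the general solution is
    y(x) = A cosh(sqrt(12) x) + B sinh(sqrt(12) x).
Fixed left endpoint y(0) = -3 ⇒ A = -3.
The right endpoint x = 12 is free, so the natural (transversality) condition is ∂L/∂y' |_{x=12} = 0, i.e. y'(12) = 0.
Compute y'(x) = A k sinh(k x) + B k cosh(k x), so
    y'(12) = A k sinh(k·12) + B k cosh(k·12) = 0
    ⇒ B = −A tanh(k·12) = 3 tanh(sqrt(12)·12).
Therefore the extremal is
    y(x) = −3 cosh(sqrt(12) x) + 3 tanh(sqrt(12)·12) sinh(sqrt(12) x).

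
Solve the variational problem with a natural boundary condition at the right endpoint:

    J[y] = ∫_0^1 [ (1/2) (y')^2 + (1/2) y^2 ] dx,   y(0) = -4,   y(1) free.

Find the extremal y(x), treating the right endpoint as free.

The Lagrangian L = (1/2) (y')^2 + (1/2) y^2 gives
    ∂L/∂y = 1 y,   ∂L/∂y' = y'.
Euler-Lagrange: y'' − y = 0.
With k = 1, the general solution is
    y(x) = A cosh(x) + B sinh(x).
Fixed left endpoint y(0) = -4 ⇒ A = -4.
The right endpoint x = 1 is free, so the natural (transversality) condition is ∂L/∂y' |_{x=1} = 0, i.e. y'(1) = 0.
Compute y'(x) = A k sinh(k x) + B k cosh(k x), so
    y'(1) = A k sinh(k·1) + B k cosh(k·1) = 0
    ⇒ B = −A tanh(k·1) = 4 tanh(1·1).
Therefore the extremal is
    y(x) = −4 cosh(1 x) + 4 tanh(1·1) sinh(1 x).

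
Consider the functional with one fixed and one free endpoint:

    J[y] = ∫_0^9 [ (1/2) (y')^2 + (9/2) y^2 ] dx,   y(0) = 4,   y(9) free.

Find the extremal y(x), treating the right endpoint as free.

The Lagrangian L = (1/2) (y')^2 + (9/2) y^2 gives
    ∂L/∂y = 9 y,   ∂L/∂y' = y'.
Euler-Lagrange: y'' − 9 y = 0.
With k = 3, the general solution is
    y(x) = A cosh(3 x) + B sinh(3 x).
Fixed left endpoint y(0) = 4 ⇒ A = 4.
The right endpoint x = 9 is free, so the natural (transversality) condition is ∂L/∂y' |_{x=9} = 0, i.e. y'(9) = 0.
Compute y'(x) = A k sinh(k x) + B k cosh(k x), so
    y'(9) = A k sinh(k·9) + B k cosh(k·9) = 0
    ⇒ B = −A tanh(k·9) = − 4 tanh(3·9).
Therefore the extremal is
    y(x) = 4 cosh(3 x) − 4 tanh(3·9) sinh(3 x).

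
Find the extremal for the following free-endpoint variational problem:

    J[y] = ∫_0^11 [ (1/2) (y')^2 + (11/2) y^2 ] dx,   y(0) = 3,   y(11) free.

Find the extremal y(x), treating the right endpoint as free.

The Lagrangian L = (1/2) (y')^2 + (11/2) y^2 gives
    ∂L/∂y = 11 y,   ∂L/∂y' = y'.
Euler-Lagrange: y'' − 11 y = 0.
With k = sqrt(11), the general solution is
    y(x) = A cosh(sqrt(11) x) + B sinh(sqrt(11) x).
Fixed left endpoint y(0) = 3 ⇒ A = 3.
The right endpoint x = 11 is free, so the natural (transversality) condition is ∂L/∂y' |_{x=11} = 0, i.e. y'(11) = 0.
Compute y'(x) = A k sinh(k x) + B k cosh(k x), so
    y'(11) = A k sinh(k·11) + B k cosh(k·11) = 0
    ⇒ B = −A tanh(k·11) = − 3 tanh(sqrt(11)·11).
Therefore the extremal is
    y(x) = 3 cosh(sqrt(11) x) − 3 tanh(sqrt(11)·11) sinh(sqrt(11) x).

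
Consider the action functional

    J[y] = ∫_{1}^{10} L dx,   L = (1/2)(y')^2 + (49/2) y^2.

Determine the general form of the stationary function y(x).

The Lagrangian is L = (1/2)(y')^2 + (49/2) y^2.
∂L/∂y = 49y.
∂L/∂y' = y'.
The Euler-Lagrange equation d/dx(∂L/∂y') − ∂L/∂y = 0 becomes:
    y'' - 49 y = 0
General solution: y(x) = A e^(7x) + B e^(-7x), where A and B are arbitrary constants fixed by the endpoint conditions.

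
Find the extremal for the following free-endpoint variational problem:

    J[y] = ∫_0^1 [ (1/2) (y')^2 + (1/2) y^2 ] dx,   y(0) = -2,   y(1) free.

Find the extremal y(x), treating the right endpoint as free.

The Lagrangian L = (1/2) (y')^2 + (1/2) y^2 gives
    ∂L/∂y = 1 y,   ∂L/∂y' = y'.
Euler-Lagrange: y'' − y = 0.
With k = 1, the general solution is
    y(x) = A cosh(x) + B sinh(x).
Fixed left endpoint y(0) = -2 ⇒ A = -2.
The right endpoint x = 1 is free, so the natural (transversality) condition is ∂L/∂y' |_{x=1} = 0, i.e. y'(1) = 0.
Compute y'(x) = A k sinh(k x) + B k cosh(k x), so
    y'(1) = A k sinh(k·1) + B k cosh(k·1) = 0
    ⇒ B = −A tanh(k·1) = 2 tanh(1·1).
Therefore the extremal is
    y(x) = −2 cosh(1 x) + 2 tanh(1·1) sinh(1 x).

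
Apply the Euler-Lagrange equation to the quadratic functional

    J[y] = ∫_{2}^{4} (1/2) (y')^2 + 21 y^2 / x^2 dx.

The Lagrangian is L = (1/2) (y')^2 + 21 y^2 / x^2.
Compute ∂L/∂y = 42y/x^2, ∂L/∂y' = y'.
The Euler-Lagrange equation d/dx(∂L/∂y') − ∂L/∂y = 0 reduces to
    y'' − 42/x^2 · y = 0  (x > 0).
Its general solution is
    y(x) = A x^7 + B x^(-6),
with A, B fixed by the endpoint conditions.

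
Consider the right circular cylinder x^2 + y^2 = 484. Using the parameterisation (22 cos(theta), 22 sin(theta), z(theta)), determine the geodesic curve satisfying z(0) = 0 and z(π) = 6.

Parameterise the cylinder of radius R = 22 as
    r(θ) = (22 cos θ, 22 sin θ, z(θ)).
The arc-length element is
    ds = sqrt(484 + (dz/dθ)^2) dθ,
so the Lagrangian is L = sqrt(484 + z'^2).
L depends on z' only, not on z or θ, so ∂L/∂z = 0 and
    ∂L/∂z' = z' / sqrt(484 + z'^2).
The Euler-Lagrange equation gives
    d/dθ( z' / sqrt(484 + z'^2) ) = 0,
so z' is constant. Integrating once:
    z(θ) = a θ + b,
a helix on the cylinder (a straight line when the cylinder is unrolled). The constants a, b are determined by the endpoint conditions.
With endpoint conditions z(0) = 0 and z(π) = 6: from z(0) = b we get b = 0, and a·π + 0 = 6 gives a = 6/π, so
    z(θ) = (6/π) θ.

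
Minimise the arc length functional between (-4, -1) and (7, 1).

Arc-length functional: J[y] = ∫ sqrt(1 + (y')^2) dx.
Lagrangian L = sqrt(1 + (y')^2) has no explicit y dependence, so ∂L/∂y = 0 and the Euler-Lagrange equation gives
    d/dx( y' / sqrt(1 + (y')^2) ) = 0  ⇒  y' / sqrt(1 + (y')^2) = const.
Hence y' is constant, so y(x) is affine.
Fitting the endpoints (-4, -1) and (7, 1):
    slope m = (1 − (-1)) / (7 − (-4)) = 2/11,
    intercept c = (-1) − m·(-4) = -3/11.
Extremal: y(x) = (2/11) x - 3/11.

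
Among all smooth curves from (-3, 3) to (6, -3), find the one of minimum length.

Arc-length functional: J[y] = ∫ sqrt(1 + (y')^2) dx.
Lagrangian L = sqrt(1 + (y')^2) has no explicit y dependence, so ∂L/∂y = 0 and the Euler-Lagrange equation gives
    d/dx( y' / sqrt(1 + (y')^2) ) = 0  ⇒  y' / sqrt(1 + (y')^2) = const.
Hence y' is constant, so y(x) is affine.
Fitting the endpoints (-3, 3) and (6, -3):
    slope m = ((-3) − 3) / (6 − (-3)) = -2/3,
    intercept c = 3 − m·(-3) = 1.
Extremal: y(x) = (-2/3) x + 1.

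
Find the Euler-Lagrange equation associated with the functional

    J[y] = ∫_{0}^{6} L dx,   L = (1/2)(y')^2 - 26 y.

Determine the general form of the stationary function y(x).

The Lagrangian is L = (1/2)(y')^2 - 26 y.
∂L/∂y = -26.
∂L/∂y' = y'.
The Euler-Lagrange equation d/dx(∂L/∂y') − ∂L/∂y = 0 becomes:
    y'' + 26 = 0
General solution: y(x) = -13 x^2 + A x + B, where A and B are arbitrary constants fixed by the endpoint conditions.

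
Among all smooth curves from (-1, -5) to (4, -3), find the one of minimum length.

Arc-length functional: J[y] = ∫ sqrt(1 + (y')^2) dx.
Lagrangian L = sqrt(1 + (y')^2) has no explicit y dependence, so ∂L/∂y = 0 and the Euler-Lagrange equation gives
    d/dx( y' / sqrt(1 + (y')^2) ) = 0  ⇒  y' / sqrt(1 + (y')^2) = const.
Hence y' is constant, so y(x) is affine.
Fitting the endpoints (-1, -5) and (4, -3):
    slope m = ((-3) − (-5)) / (4 − (-1)) = 2/5,
    intercept c = (-5) − m·(-1) = -23/5.
Extremal: y(x) = (2/5) x - 23/5.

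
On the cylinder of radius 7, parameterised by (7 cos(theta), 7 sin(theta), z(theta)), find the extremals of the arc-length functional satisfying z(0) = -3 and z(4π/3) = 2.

Parameterise the cylinder of radius R = 7 as
    r(θ) = (7 cos θ, 7 sin θ, z(θ)).
The arc-length element is
    ds = sqrt(49 + (dz/dθ)^2) dθ,
so the Lagrangian is L = sqrt(49 + z'^2).
L depends on z' only, not on z or θ, so ∂L/∂z = 0 and
    ∂L/∂z' = z' / sqrt(49 + z'^2).
The Euler-Lagrange equation gives
    d/dθ( z' / sqrt(49 + z'^2) ) = 0,
so z' is constant. Integrating once:
    z(θ) = a θ + b,
a helix on the cylinder (a straight line when the cylinder is unrolled). The constants a, b are determined by the endpoint conditions.
With endpoint conditions z(0) = -3 and z(4π/3) = 2: from z(0) = b we get b = -3, and a·4π/3 + -3 = 2 gives a = 15/(4π), so
    z(θ) = (15/(4π)) θ − 3.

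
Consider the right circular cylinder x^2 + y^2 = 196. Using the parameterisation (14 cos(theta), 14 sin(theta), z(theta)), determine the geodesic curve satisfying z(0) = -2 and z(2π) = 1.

Parameterise the cylinder of radius R = 14 as
    r(θ) = (14 cos θ, 14 sin θ, z(θ)).
The arc-length element is
    ds = sqrt(196 + (dz/dθ)^2) dθ,
so the Lagrangian is L = sqrt(196 + z'^2).
L depends on z' only, not on z or θ, so ∂L/∂z = 0 and
    ∂L/∂z' = z' / sqrt(196 + z'^2).
The Euler-Lagrange equation gives
    d/dθ( z' / sqrt(196 + z'^2) ) = 0,
so z' is constant. Integrating once:
    z(θ) = a θ + b,
a helix on the cylinder (a straight line when the cylinder is unrolled). The constants a, b are determined by the endpoint conditions.
With endpoint conditions z(0) = -2 and z(2π) = 1: from z(0) = b we get b = -2, and a·2π + -2 = 1 gives a = 3/(2π), so
    z(θ) = (3/(2π)) θ − 2.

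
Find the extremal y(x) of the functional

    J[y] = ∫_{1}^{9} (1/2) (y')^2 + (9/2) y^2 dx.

The Lagrangian is L = (1/2) (y')^2 + (9/2) y^2.
Compute ∂L/∂y = 9y, ∂L/∂y' = y'.
The Euler-Lagrange equation d/dx(∂L/∂y') − ∂L/∂y = 0 reduces to
    y'' − 9 y = 0.
Its general solution is
    y(x) = A e^(3x) + B e^(−3x),
with A, B fixed by the endpoint conditions.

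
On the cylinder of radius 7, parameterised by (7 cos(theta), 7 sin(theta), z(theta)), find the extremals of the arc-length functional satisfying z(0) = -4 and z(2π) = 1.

Parameterise the cylinder of radius R = 7 as
    r(θ) = (7 cos θ, 7 sin θ, z(θ)).
The arc-length element is
    ds = sqrt(49 + (dz/dθ)^2) dθ,
so the Lagrangian is L = sqrt(49 + z'^2).
L depends on z' only, not on z or θ, so ∂L/∂z = 0 and
    ∂L/∂z' = z' / sqrt(49 + z'^2).
The Euler-Lagrange equation gives
    d/dθ( z' / sqrt(49 + z'^2) ) = 0,
so z' is constant. Integrating once:
    z(θ) = a θ + b,
a helix on the cylinder (a straight line when the cylinder is unrolled). The constants a, b are determined by the endpoint conditions.
With endpoint conditions z(0) = -4 and z(2π) = 1: from z(0) = b we get b = -4, and a·2π + -4 = 1 gives a = 5/(2π), so
    z(θ) = (5/(2π)) θ − 4.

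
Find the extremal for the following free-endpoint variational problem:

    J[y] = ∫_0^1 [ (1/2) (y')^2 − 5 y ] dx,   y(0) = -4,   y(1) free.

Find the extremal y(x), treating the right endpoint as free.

The Lagrangian L = (1/2) (y')^2 − 5 y gives
    ∂L/∂y = −5,   ∂L/∂y' = y'.
Euler-Lagrange: d/dx(y') − (−5) = 0, i.e. y'' + 5 = 0, so
    y(x) = −(5/2) x^2 + C1 x + C2.
Fixed left endpoint y(0) = -4 ⇒ C2 = -4.
The right endpoint x = 1 is free, so the natural (transversality) condition is ∂L/∂y' |_{x=1} = 0, i.e. y'(1) = 0.
Compute y'(x) = −5 x + C1, so y'(1) = −5 + C1 = 0 ⇒ C1 = 5.
Therefore the extremal is
    y(x) = −(5/2) x^2 + 5 x − 4.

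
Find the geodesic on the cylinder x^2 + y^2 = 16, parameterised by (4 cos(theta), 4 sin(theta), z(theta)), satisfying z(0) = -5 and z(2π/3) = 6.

Parameterise the cylinder of radius R = 4 as
    r(θ) = (4 cos θ, 4 sin θ, z(θ)).
The arc-length element is
    ds = sqrt(16 + (dz/dθ)^2) dθ,
so the Lagrangian is L = sqrt(16 + z'^2).
L depends on z' only, not on z or θ, so ∂L/∂z = 0 and
    ∂L/∂z' = z' / sqrt(16 + z'^2).
The Euler-Lagrange equation gives
    d/dθ( z' / sqrt(16 + z'^2) ) = 0,
so z' is constant. Integrating once:
    z(θ) = a θ + b,
a helix on the cylinder (a straight line when the cylinder is unrolled). The constants a, b are determined by the endpoint conditions.
With endpoint conditions z(0) = -5 and z(2π/3) = 6: from z(0) = b we get b = -5, and a·2π/3 + -5 = 6 gives a = 33/(2π), so
    z(θ) = (33/(2π)) θ − 5.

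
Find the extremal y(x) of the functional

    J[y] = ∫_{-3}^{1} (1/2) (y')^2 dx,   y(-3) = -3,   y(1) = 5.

The Lagrangian is L = (1/2) (y')^2.
Compute ∂L/∂y = 0, ∂L/∂y' = y'.
The Euler-Lagrange equation d/dx(∂L/∂y') − ∂L/∂y = 0 reduces to
    y'' = 0.
Its general solution is
    y(x) = A x + B,
with A, B fixed by the endpoint conditions.
Applying the endpoint conditions y(-3) = -3 and y(1) = 5: solve A·-3 + B = -3 and A·1 + B = 5. Subtracting gives A(1 − -3) = 5 − -3, so A = 2, and B = -3 − A·-3 = 3. Therefore
    y(x) = 2 x + 3.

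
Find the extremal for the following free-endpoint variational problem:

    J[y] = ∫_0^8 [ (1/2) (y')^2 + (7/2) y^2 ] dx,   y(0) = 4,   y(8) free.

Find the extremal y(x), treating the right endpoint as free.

The Lagrangian L = (1/2) (y')^2 + (7/2) y^2 gives
    ∂L/∂y = 7 y,   ∂L/∂y' = y'.
Euler-Lagrange: y'' − 7 y = 0.
With k = sqrt(7), the general solution is
    y(x) = A cosh(sqrt(7) x) + B sinh(sqrt(7) x).
Fixed left endpoint y(0) = 4 ⇒ A = 4.
The right endpoint x = 8 is free, so the natural (transversality) condition is ∂L/∂y' |_{x=8} = 0, i.e. y'(8) = 0.
Compute y'(x) = A k sinh(k x) + B k cosh(k x), so
    y'(8) = A k sinh(k·8) + B k cosh(k·8) = 0
    ⇒ B = −A tanh(k·8) = − 4 tanh(sqrt(7)·8).
Therefore the extremal is
    y(x) = 4 cosh(sqrt(7) x) − 4 tanh(sqrt(7)·8) sinh(sqrt(7) x).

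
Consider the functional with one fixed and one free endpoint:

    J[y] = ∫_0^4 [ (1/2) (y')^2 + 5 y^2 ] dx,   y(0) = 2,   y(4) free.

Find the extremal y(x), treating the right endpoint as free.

The Lagrangian L = (1/2) (y')^2 + 5 y^2 gives
    ∂L/∂y = 10 y,   ∂L/∂y' = y'.
Euler-Lagrange: y'' − 10 y = 0.
With k = sqrt(10), the general solution is
    y(x) = A cosh(sqrt(10) x) + B sinh(sqrt(10) x).
Fixed left endpoint y(0) = 2 ⇒ A = 2.
The right endpoint x = 4 is free, so the natural (transversality) condition is ∂L/∂y' |_{x=4} = 0, i.e. y'(4) = 0.
Compute y'(x) = A k sinh(k x) + B k cosh(k x), so
    y'(4) = A k sinh(k·4) + B k cosh(k·4) = 0
    ⇒ B = −A tanh(k·4) = − 2 tanh(sqrt(10)·4).
Therefore the extremal is
    y(x) = 2 cosh(sqrt(10) x) − 2 tanh(sqrt(10)·4) sinh(sqrt(10) x).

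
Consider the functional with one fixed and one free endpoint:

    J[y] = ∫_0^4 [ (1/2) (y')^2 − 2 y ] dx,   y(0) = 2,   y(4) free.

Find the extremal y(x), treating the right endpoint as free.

The Lagrangian L = (1/2) (y')^2 − 2 y gives
    ∂L/∂y = −2,   ∂L/∂y' = y'.
Euler-Lagrange: d/dx(y') − (−2) = 0, i.e. y'' + 2 = 0, so
    y(x) = −(2/2) x^2 + C1 x + C2.
Fixed left endpoint y(0) = 2 ⇒ C2 = 2.
The right endpoint x = 4 is free, so the natural (transversality) condition is ∂L/∂y' |_{x=4} = 0, i.e. y'(4) = 0.
Compute y'(x) = −2 x + C1, so y'(4) = −8 + C1 = 0 ⇒ C1 = 8.
Therefore the extremal is
    y(x) = −x^2 + 8 x + 2.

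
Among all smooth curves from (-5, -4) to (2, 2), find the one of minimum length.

Arc-length functional: J[y] = ∫ sqrt(1 + (y')^2) dx.
Lagrangian L = sqrt(1 + (y')^2) has no explicit y dependence, so ∂L/∂y = 0 and the Euler-Lagrange equation gives
    d/dx( y' / sqrt(1 + (y')^2) ) = 0  ⇒  y' / sqrt(1 + (y')^2) = const.
Hence y' is constant, so y(x) is affine.
Fitting the endpoints (-5, -4) and (2, 2):
    slope m = (2 − (-4)) / (2 − (-5)) = 6/7,
    intercept c = (-4) − m·(-5) = 2/7.
Extremal: y(x) = (6/7) x + 2/7.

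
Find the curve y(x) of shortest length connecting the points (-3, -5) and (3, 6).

Arc-length functional: J[y] = ∫ sqrt(1 + (y')^2) dx.
Lagrangian L = sqrt(1 + (y')^2) has no explicit y dependence, so ∂L/∂y = 0 and the Euler-Lagrange equation gives
    d/dx( y' / sqrt(1 + (y')^2) ) = 0  ⇒  y' / sqrt(1 + (y')^2) = const.
Hence y' is constant, so y(x) is affine.
Fitting the endpoints (-3, -5) and (3, 6):
    slope m = (6 − (-5)) / (3 − (-3)) = 11/6,
    intercept c = (-5) − m·(-3) = 1/2.
Extremal: y(x) = (11/6) x + 1/2.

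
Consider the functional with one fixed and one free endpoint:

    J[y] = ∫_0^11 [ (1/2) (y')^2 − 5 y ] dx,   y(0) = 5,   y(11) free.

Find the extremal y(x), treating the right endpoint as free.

The Lagrangian L = (1/2) (y')^2 − 5 y gives
    ∂L/∂y = −5,   ∂L/∂y' = y'.
Euler-Lagrange: d/dx(y') − (−5) = 0, i.e. y'' + 5 = 0, so
    y(x) = −(5/2) x^2 + C1 x + C2.
Fixed left endpoint y(0) = 5 ⇒ C2 = 5.
The right endpoint x = 11 is free, so the natural (transversality) condition is ∂L/∂y' |_{x=11} = 0, i.e. y'(11) = 0.
Compute y'(x) = −5 x + C1, so y'(11) = −55 + C1 = 0 ⇒ C1 = 55.
Therefore the extremal is
    y(x) = −(5/2) x^2 + 55 x + 5.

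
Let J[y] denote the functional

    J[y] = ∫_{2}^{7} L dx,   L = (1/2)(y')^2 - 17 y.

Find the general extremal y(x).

The Lagrangian is L = (1/2)(y')^2 - 17 y.
∂L/∂y = -17.
∂L/∂y' = y'.
The Euler-Lagrange equation d/dx(∂L/∂y') − ∂L/∂y = 0 becomes:
    y'' + 17 = 0
General solution: y(x) = -(17/2) x^2 + A x + B, where A and B are arbitrary constants fixed by the endpoint conditions.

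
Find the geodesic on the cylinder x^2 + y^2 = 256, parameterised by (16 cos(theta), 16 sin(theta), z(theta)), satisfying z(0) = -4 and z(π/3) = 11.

Parameterise the cylinder of radius R = 16 as
    r(θ) = (16 cos θ, 16 sin θ, z(θ)).
The arc-length element is
    ds = sqrt(256 + (dz/dθ)^2) dθ,
so the Lagrangian is L = sqrt(256 + z'^2).
L depends on z' only, not on z or θ, so ∂L/∂z = 0 and
    ∂L/∂z' = z' / sqrt(256 + z'^2).
The Euler-Lagrange equation gives
    d/dθ( z' / sqrt(256 + z'^2) ) = 0,
so z' is constant. Integrating once:
    z(θ) = a θ + b,
a helix on the cylinder (a straight line when the cylinder is unrolled). The constants a, b are determined by the endpoint conditions.
With endpoint conditions z(0) = -4 and z(π/3) = 11: from z(0) = b we get b = -4, and a·π/3 + -4 = 11 gives a = 45/π, so
    z(θ) = (45/π) θ − 4.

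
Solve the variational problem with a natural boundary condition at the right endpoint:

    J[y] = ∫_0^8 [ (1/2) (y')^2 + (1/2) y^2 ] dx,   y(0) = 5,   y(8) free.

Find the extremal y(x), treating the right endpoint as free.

The Lagrangian L = (1/2) (y')^2 + (1/2) y^2 gives
    ∂L/∂y = 1 y,   ∂L/∂y' = y'.
Euler-Lagrange: y'' − y = 0.
With k = 1, the general solution is
    y(x) = A cosh(x) + B sinh(x).
Fixed left endpoint y(0) = 5 ⇒ A = 5.
The right endpoint x = 8 is free, so the natural (transversality) condition is ∂L/∂y' |_{x=8} = 0, i.e. y'(8) = 0.
Compute y'(x) = A k sinh(k x) + B k cosh(k x), so
    y'(8) = A k sinh(k·8) + B k cosh(k·8) = 0
    ⇒ B = −A tanh(k·8) = − 5 tanh(1·8).
Therefore the extremal is
    y(x) = 5 cosh(1 x) − 5 tanh(1·8) sinh(1 x).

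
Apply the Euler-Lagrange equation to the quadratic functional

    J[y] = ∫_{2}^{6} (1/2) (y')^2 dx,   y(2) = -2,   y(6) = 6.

The Lagrangian is L = (1/2) (y')^2.
Compute ∂L/∂y = 0, ∂L/∂y' = y'.
The Euler-Lagrange equation d/dx(∂L/∂y') − ∂L/∂y = 0 reduces to
    y'' = 0.
Its general solution is
    y(x) = A x + B,
with A, B fixed by the endpoint conditions.
Applying the endpoint conditions y(2) = -2 and y(6) = 6: solve A·2 + B = -2 and A·6 + B = 6. Subtracting gives A(6 − 2) = 6 − -2, so A = 2, and B = -2 − A·2 = -6. Therefore
    y(x) = 2 x - 6.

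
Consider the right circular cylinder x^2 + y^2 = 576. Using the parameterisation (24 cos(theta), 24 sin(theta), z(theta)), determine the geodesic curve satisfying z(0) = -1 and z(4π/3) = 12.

Parameterise the cylinder of radius R = 24 as
    r(θ) = (24 cos θ, 24 sin θ, z(θ)).
The arc-length element is
    ds = sqrt(576 + (dz/dθ)^2) dθ,
so the Lagrangian is L = sqrt(576 + z'^2).
L depends on z' only, not on z or θ, so ∂L/∂z = 0 and
    ∂L/∂z' = z' / sqrt(576 + z'^2).
The Euler-Lagrange equation gives
    d/dθ( z' / sqrt(576 + z'^2) ) = 0,
so z' is constant. Integrating once:
    z(θ) = a θ + b,
a helix on the cylinder (a straight line when the cylinder is unrolled). The constants a, b are determined by the endpoint conditions.
With endpoint conditions z(0) = -1 and z(4π/3) = 12: from z(0) = b we get b = -1, and a·4π/3 + -1 = 12 gives a = 39/(4π), so
    z(θ) = (39/(4π)) θ − 1.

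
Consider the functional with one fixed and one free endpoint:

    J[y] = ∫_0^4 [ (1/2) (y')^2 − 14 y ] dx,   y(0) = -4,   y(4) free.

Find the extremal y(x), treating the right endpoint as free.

The Lagrangian L = (1/2) (y')^2 − 14 y gives
    ∂L/∂y = −14,   ∂L/∂y' = y'.
Euler-Lagrange: d/dx(y') − (−14) = 0, i.e. y'' + 14 = 0, so
    y(x) = −(14/2) x^2 + C1 x + C2.
Fixed left endpoint y(0) = -4 ⇒ C2 = -4.
The right endpoint x = 4 is free, so the natural (transversality) condition is ∂L/∂y' |_{x=4} = 0, i.e. y'(4) = 0.
Compute y'(x) = −14 x + C1, so y'(4) = −56 + C1 = 0 ⇒ C1 = 56.
Therefore the extremal is
    y(x) = −7 x^2 + 56 x − 4.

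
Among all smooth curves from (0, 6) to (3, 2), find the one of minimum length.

Arc-length functional: J[y] = ∫ sqrt(1 + (y')^2) dx.
Lagrangian L = sqrt(1 + (y')^2) has no explicit y dependence, so ∂L/∂y = 0 and the Euler-Lagrange equation gives
    d/dx( y' / sqrt(1 + (y')^2) ) = 0  ⇒  y' / sqrt(1 + (y')^2) = const.
Hence y' is constant, so y(x) is affine.
Fitting the endpoints (0, 6) and (3, 2):
    slope m = (2 − 6) / (3 − 0) = -4/3,
    intercept c = 6 − m·0 = 6.
Extremal: y(x) = (-4/3) x + 6.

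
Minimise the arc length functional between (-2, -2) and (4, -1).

Arc-length functional: J[y] = ∫ sqrt(1 + (y')^2) dx.
Lagrangian L = sqrt(1 + (y')^2) has no explicit y dependence, so ∂L/∂y = 0 and the Euler-Lagrange equation gives
    d/dx( y' / sqrt(1 + (y')^2) ) = 0  ⇒  y' / sqrt(1 + (y')^2) = const.
Hence y' is constant, so y(x) is affine.
Fitting the endpoints (-2, -2) and (4, -1):
    slope m = ((-1) − (-2)) / (4 − (-2)) = 1/6,
    intercept c = (-2) − m·(-2) = -5/3.
Extremal: y(x) = (1/6) x - 5/3.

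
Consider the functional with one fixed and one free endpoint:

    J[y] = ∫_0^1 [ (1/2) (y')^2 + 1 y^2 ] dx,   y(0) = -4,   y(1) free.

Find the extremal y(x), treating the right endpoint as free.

The Lagrangian L = (1/2) (y')^2 + 1 y^2 gives
    ∂L/∂y = 2 y,   ∂L/∂y' = y'.
Euler-Lagrange: y'' − 2 y = 0.
With k = sqrt(2), the general solution is
    y(x) = A cosh(sqrt(2) x) + B sinh(sqrt(2) x).
Fixed left endpoint y(0) = -4 ⇒ A = -4.
The right endpoint x = 1 is free, so the natural (transversality) condition is ∂L/∂y' |_{x=1} = 0, i.e. y'(1) = 0.
Compute y'(x) = A k sinh(k x) + B k cosh(k x), so
    y'(1) = A k sinh(k·1) + B k cosh(k·1) = 0
    ⇒ B = −A tanh(k·1) = 4 tanh(sqrt(2)·1).
Therefore the extremal is
    y(x) = −4 cosh(sqrt(2) x) + 4 tanh(sqrt(2)·1) sinh(sqrt(2) x).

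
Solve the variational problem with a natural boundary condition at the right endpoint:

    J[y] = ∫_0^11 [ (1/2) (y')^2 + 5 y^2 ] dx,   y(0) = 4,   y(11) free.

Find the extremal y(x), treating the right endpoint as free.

The Lagrangian L = (1/2) (y')^2 + 5 y^2 gives
    ∂L/∂y = 10 y,   ∂L/∂y' = y'.
Euler-Lagrange: y'' − 10 y = 0.
With k = sqrt(10), the general solution is
    y(x) = A cosh(sqrt(10) x) + B sinh(sqrt(10) x).
Fixed left endpoint y(0) = 4 ⇒ A = 4.
The right endpoint x = 11 is free, so the natural (transversality) condition is ∂L/∂y' |_{x=11} = 0, i.e. y'(11) = 0.
Compute y'(x) = A k sinh(k x) + B k cosh(k x), so
    y'(11) = A k sinh(k·11) + B k cosh(k·11) = 0
    ⇒ B = −A tanh(k·11) = − 4 tanh(sqrt(10)·11).
Therefore the extremal is
    y(x) = 4 cosh(sqrt(10) x) − 4 tanh(sqrt(10)·11) sinh(sqrt(10) x).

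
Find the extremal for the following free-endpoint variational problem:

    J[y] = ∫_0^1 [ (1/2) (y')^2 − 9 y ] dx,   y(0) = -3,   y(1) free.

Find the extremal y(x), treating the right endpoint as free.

The Lagrangian L = (1/2) (y')^2 − 9 y gives
    ∂L/∂y = −9,   ∂L/∂y' = y'.
Euler-Lagrange: d/dx(y') − (−9) = 0, i.e. y'' + 9 = 0, so
    y(x) = −(9/2) x^2 + C1 x + C2.
Fixed left endpoint y(0) = -3 ⇒ C2 = -3.
The right endpoint x = 1 is free, so the natural (transversality) condition is ∂L/∂y' |_{x=1} = 0, i.e. y'(1) = 0.
Compute y'(x) = −9 x + C1, so y'(1) = −9 + C1 = 0 ⇒ C1 = 9.
Therefore the extremal is
    y(x) = −(9/2) x^2 + 9 x − 3.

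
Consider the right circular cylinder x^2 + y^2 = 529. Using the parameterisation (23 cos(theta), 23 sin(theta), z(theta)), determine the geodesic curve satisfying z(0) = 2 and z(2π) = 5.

Parameterise the cylinder of radius R = 23 as
    r(θ) = (23 cos θ, 23 sin θ, z(θ)).
The arc-length element is
    ds = sqrt(529 + (dz/dθ)^2) dθ,
so the Lagrangian is L = sqrt(529 + z'^2).
L depends on z' only, not on z or θ, so ∂L/∂z = 0 and
    ∂L/∂z' = z' / sqrt(529 + z'^2).
The Euler-Lagrange equation gives
    d/dθ( z' / sqrt(529 + z'^2) ) = 0,
so z' is constant. Integrating once:
    z(θ) = a θ + b,
a helix on the cylinder (a straight line when the cylinder is unrolled). The constants a, b are determined by the endpoint conditions.
With endpoint conditions z(0) = 2 and z(2π) = 5: from z(0) = b we get b = 2, and a·2π + 2 = 5 gives a = 3/(2π), so
    z(θ) = (3/(2π)) θ + 2.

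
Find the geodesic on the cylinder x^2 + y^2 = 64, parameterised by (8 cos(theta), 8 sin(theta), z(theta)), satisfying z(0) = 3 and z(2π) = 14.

Parameterise the cylinder of radius R = 8 as
    r(θ) = (8 cos θ, 8 sin θ, z(θ)).
The arc-length element is
    ds = sqrt(64 + (dz/dθ)^2) dθ,
so the Lagrangian is L = sqrt(64 + z'^2).
L depends on z' only, not on z or θ, so ∂L/∂z = 0 and
    ∂L/∂z' = z' / sqrt(64 + z'^2).
The Euler-Lagrange equation gives
    d/dθ( z' / sqrt(64 + z'^2) ) = 0,
so z' is constant. Integrating once:
    z(θ) = a θ + b,
a helix on the cylinder (a straight line when the cylinder is unrolled). The constants a, b are determined by the endpoint conditions.
With endpoint conditions z(0) = 3 and z(2π) = 14: from z(0) = b we get b = 3, and a·2π + 3 = 14 gives a = 11/(2π), so
    z(θ) = (11/(2π)) θ + 3.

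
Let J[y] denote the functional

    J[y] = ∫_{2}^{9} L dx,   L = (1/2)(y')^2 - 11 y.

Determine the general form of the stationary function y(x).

The Lagrangian is L = (1/2)(y')^2 - 11 y.
∂L/∂y = -11.
∂L/∂y' = y'.
The Euler-Lagrange equation d/dx(∂L/∂y') − ∂L/∂y = 0 becomes:
    y'' + 11 = 0
General solution: y(x) = -(11/2) x^2 + A x + B, where A and B are arbitrary constants fixed by the endpoint conditions.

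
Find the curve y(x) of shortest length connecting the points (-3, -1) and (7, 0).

Arc-length functional: J[y] = ∫ sqrt(1 + (y')^2) dx.
Lagrangian L = sqrt(1 + (y')^2) has no explicit y dependence, so ∂L/∂y = 0 and the Euler-Lagrange equation gives
    d/dx( y' / sqrt(1 + (y')^2) ) = 0  ⇒  y' / sqrt(1 + (y')^2) = const.
Hence y' is constant, so y(x) is affine.
Fitting the endpoints (-3, -1) and (7, 0):
    slope m = (0 − (-1)) / (7 − (-3)) = 1/10,
    intercept c = (-1) − m·(-3) = -7/10.
Extremal: y(x) = (1/10) x - 7/10.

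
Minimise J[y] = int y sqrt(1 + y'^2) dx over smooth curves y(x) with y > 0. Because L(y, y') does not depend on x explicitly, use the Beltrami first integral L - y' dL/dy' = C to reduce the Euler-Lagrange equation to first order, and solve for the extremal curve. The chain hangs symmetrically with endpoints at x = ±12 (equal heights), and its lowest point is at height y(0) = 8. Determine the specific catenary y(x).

The Lagrangian L(y, y') = y sqrt(1 + y'^2) has no explicit x dependence, so the Beltrami identity applies:
    L − y' ∂L/∂y' = C.
Compute ∂L/∂y' = y · y' / sqrt(1 + y'^2). Then
    L − y' ∂L/∂y'
    = y sqrt(1 + y'^2) − y · y'^2 / sqrt(1 + y'^2)
    = y (1 + y'^2 − y'^2) / sqrt(1 + y'^2)
    = y / sqrt(1 + y'^2) = C.
Squaring gives y^2 = C^2 (1 + y'^2), i.e.
    y'^2 = y^2 / C^2 − 1.
Separating variables,
    dy / sqrt(y^2 − C^2) = dx / C,
and integrating gives arccosh(y / C) = (x − a)/C, so
    y(x) = C cosh((x − a)/C),
the catenary. The constants C and a are fixed by the two endpoint conditions (and, for the hanging-chain problem, the length constraint selects C).
Now fit the given data. The endpoints x = ±12 are symmetric at equal height, so the catenary is even about its minimum: a = 0 and y(x) = C cosh(x/C). The lowest point is y(0) = C cosh(0) = C, and we are told y(0) = 8, so C = 8. Therefore
    y(x) = 8 cosh(x/8),
and at the endpoints
    y(±12) = 8 cosh(12/8).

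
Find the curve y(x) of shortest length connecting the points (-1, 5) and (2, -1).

Arc-length functional: J[y] = ∫ sqrt(1 + (y')^2) dx.
Lagrangian L = sqrt(1 + (y')^2) has no explicit y dependence, so ∂L/∂y = 0 and the Euler-Lagrange equation gives
    d/dx( y' / sqrt(1 + (y')^2) ) = 0  ⇒  y' / sqrt(1 + (y')^2) = const.
Hence y' is constant, so y(x) is affine.
Fitting the endpoints (-1, 5) and (2, -1):
    slope m = ((-1) − 5) / (2 − (-1)) = -2,
    intercept c = 5 − m·(-1) = 3.
Extremal: y(x) = -2 x + 3.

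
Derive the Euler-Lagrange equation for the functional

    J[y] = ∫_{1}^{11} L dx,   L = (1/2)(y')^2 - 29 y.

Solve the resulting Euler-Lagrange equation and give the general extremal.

The Lagrangian is L = (1/2)(y')^2 - 29 y.
∂L/∂y = -29.
∂L/∂y' = y'.
The Euler-Lagrange equation d/dx(∂L/∂y') − ∂L/∂y = 0 becomes:
    y'' + 29 = 0
General solution: y(x) = -(29/2) x^2 + A x + B, where A and B are arbitrary constants fixed by the endpoint conditions.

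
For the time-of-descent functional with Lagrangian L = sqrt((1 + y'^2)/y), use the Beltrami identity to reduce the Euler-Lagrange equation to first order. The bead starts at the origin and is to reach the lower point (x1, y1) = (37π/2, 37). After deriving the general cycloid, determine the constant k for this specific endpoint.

The Lagrangian L = sqrt((1 + y'^2) / y) has no explicit x dependence, so the Beltrami identity applies:
    L − y' ∂L/∂y' = C.
Compute ∂L/∂y' = y' / sqrt(y (1 + y'^2)).
Substitute:
    sqrt((1 + y'^2)/y) − y'·y' / sqrt(y (1 + y'^2))
    = (1 + y'^2) / sqrt(y (1 + y'^2)) − y'^2 / sqrt(y (1 + y'^2))
    = 1 / sqrt(y (1 + y'^2)) = C.
Squaring and rearranging gives the first integral
    y (1 + y'^2) = 1/C^2 =: k   (constant).
Solving this first-order ODE by the substitution
    y = (k/2)(1 − cos θ)
yields the cycloid parameterisation
    x(θ) = (k/2)(θ − sin θ),   y(θ) = (k/2)(1 − cos θ).
The constant k is fixed by the endpoint condition.
Now fit the given lower endpoint (x1, y1) = (37π/2, 37). At the bottom of the first arch (θ = π), the parametric equations give
    y(π) = (k/2)(1 − cos π) = k,
    x(π) = (k/2)(π − sin π) = kπ/2.
Matching y(π) = 37 gives k = 37, consistent with x(π) = 37π/2. Therefore the specific cycloid is
    x(θ) = (37/2)(θ − sin θ),   y(θ) = (37/2)(1 − cos θ).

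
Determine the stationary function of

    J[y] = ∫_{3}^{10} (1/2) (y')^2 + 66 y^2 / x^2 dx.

The Lagrangian is L = (1/2) (y')^2 + 66 y^2 / x^2.
Compute ∂L/∂y = 132y/x^2, ∂L/∂y' = y'.
The Euler-Lagrange equation d/dx(∂L/∂y') − ∂L/∂y = 0 reduces to
    y'' − 132/x^2 · y = 0  (x > 0).
Its general solution is
    y(x) = A x^12 + B x^(-11),
with A, B fixed by the endpoint conditions.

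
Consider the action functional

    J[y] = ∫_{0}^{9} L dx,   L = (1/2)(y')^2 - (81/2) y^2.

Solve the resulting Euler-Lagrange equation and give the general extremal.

The Lagrangian is L = (1/2)(y')^2 - (81/2) y^2.
∂L/∂y = -81y.
∂L/∂y' = y'.
The Euler-Lagrange equation d/dx(∂L/∂y') − ∂L/∂y = 0 becomes:
    y'' + 81 y = 0
General solution: y(x) = A sin(9x) + B cos(9x), where A and B are arbitrary constants fixed by the endpoint conditions.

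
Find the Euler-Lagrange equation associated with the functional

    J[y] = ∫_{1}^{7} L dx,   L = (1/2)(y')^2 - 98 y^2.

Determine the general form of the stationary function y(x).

The Lagrangian is L = (1/2)(y')^2 - 98 y^2.
∂L/∂y = -196y.
∂L/∂y' = y'.
The Euler-Lagrange equation d/dx(∂L/∂y') − ∂L/∂y = 0 becomes:
    y'' + 196 y = 0
General solution: y(x) = A sin(14x) + B cos(14x), where A and B are arbitrary constants fixed by the endpoint conditions.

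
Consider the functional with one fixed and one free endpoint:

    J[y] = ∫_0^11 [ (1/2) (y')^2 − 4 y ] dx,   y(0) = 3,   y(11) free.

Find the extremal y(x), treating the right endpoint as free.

The Lagrangian L = (1/2) (y')^2 − 4 y gives
    ∂L/∂y = −4,   ∂L/∂y' = y'.
Euler-Lagrange: d/dx(y') − (−4) = 0, i.e. y'' + 4 = 0, so
    y(x) = −(4/2) x^2 + C1 x + C2.
Fixed left endpoint y(0) = 3 ⇒ C2 = 3.
The right endpoint x = 11 is free, so the natural (transversality) condition is ∂L/∂y' |_{x=11} = 0, i.e. y'(11) = 0.
Compute y'(x) = −4 x + C1, so y'(11) = −44 + C1 = 0 ⇒ C1 = 44.
Therefore the extremal is
    y(x) = −2 x^2 + 44 x + 3.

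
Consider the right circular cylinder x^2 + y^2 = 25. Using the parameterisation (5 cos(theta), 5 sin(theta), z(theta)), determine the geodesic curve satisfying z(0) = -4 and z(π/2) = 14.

Parameterise the cylinder of radius R = 5 as
    r(θ) = (5 cos θ, 5 sin θ, z(θ)).
The arc-length element is
    ds = sqrt(25 + (dz/dθ)^2) dθ,
so the Lagrangian is L = sqrt(25 + z'^2).
L depends on z' only, not on z or θ, so ∂L/∂z = 0 and
    ∂L/∂z' = z' / sqrt(25 + z'^2).
The Euler-Lagrange equation gives
    d/dθ( z' / sqrt(25 + z'^2) ) = 0,
so z' is constant. Integrating once:
    z(θ) = a θ + b,
a helix on the cylinder (a straight line when the cylinder is unrolled). The constants a, b are determined by the endpoint conditions.
With endpoint conditions z(0) = -4 and z(π/2) = 14: from z(0) = b we get b = -4, and a·π/2 + -4 = 14 gives a = 36/π, so
    z(θ) = (36/π) θ − 4.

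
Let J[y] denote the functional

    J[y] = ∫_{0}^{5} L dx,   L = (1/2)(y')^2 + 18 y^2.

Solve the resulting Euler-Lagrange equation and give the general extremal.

The Lagrangian is L = (1/2)(y')^2 + 18 y^2.
∂L/∂y = 36y.
∂L/∂y' = y'.
The Euler-Lagrange equation d/dx(∂L/∂y') − ∂L/∂y = 0 becomes:
    y'' - 36 y = 0
General solution: y(x) = A e^(6x) + B e^(-6x), where A and B are arbitrary constants fixed by the endpoint conditions.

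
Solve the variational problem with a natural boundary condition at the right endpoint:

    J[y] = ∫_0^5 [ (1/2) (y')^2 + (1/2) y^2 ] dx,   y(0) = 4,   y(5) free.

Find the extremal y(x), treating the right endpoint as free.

The Lagrangian L = (1/2) (y')^2 + (1/2) y^2 gives
    ∂L/∂y = 1 y,   ∂L/∂y' = y'.
Euler-Lagrange: y'' − y = 0.
With k = 1, the general solution is
    y(x) = A cosh(x) + B sinh(x).
Fixed left endpoint y(0) = 4 ⇒ A = 4.
The right endpoint x = 5 is free, so the natural (transversality) condition is ∂L/∂y' |_{x=5} = 0, i.e. y'(5) = 0.
Compute y'(x) = A k sinh(k x) + B k cosh(k x), so
    y'(5) = A k sinh(k·5) + B k cosh(k·5) = 0
    ⇒ B = −A tanh(k·5) = − 4 tanh(1·5).
Therefore the extremal is
    y(x) = 4 cosh(1 x) − 4 tanh(1·5) sinh(1 x).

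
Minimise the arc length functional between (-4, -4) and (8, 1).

Arc-length functional: J[y] = ∫ sqrt(1 + (y')^2) dx.
Lagrangian L = sqrt(1 + (y')^2) has no explicit y dependence, so ∂L/∂y = 0 and the Euler-Lagrange equation gives
    d/dx( y' / sqrt(1 + (y')^2) ) = 0  ⇒  y' / sqrt(1 + (y')^2) = const.
Hence y' is constant, so y(x) is affine.
Fitting the endpoints (-4, -4) and (8, 1):
    slope m = (1 − (-4)) / (8 − (-4)) = 5/12,
    intercept c = (-4) − m·(-4) = -7/3.
Extremal: y(x) = (5/12) x - 7/3.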